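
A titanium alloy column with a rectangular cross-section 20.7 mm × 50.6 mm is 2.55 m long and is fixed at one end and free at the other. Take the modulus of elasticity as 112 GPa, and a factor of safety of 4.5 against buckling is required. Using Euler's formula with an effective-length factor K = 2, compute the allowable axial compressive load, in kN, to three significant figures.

P_allow = 0.353 kN

Buckling occurs about the weak axis: I_min = h·b³/12 = 50.6×20.7³/12 = 37400 mm⁴ (b = 20.7 mm is the smaller dimension).
Effective length L_e = KL = 2×2.55 m = 5100 mm.
Euler critical load P_cr = π²EI/L_e² = π²×112000×37400/5100² = 1589 N.
P_allow = P_cr/n = 1589/4.5 = 353.2 N.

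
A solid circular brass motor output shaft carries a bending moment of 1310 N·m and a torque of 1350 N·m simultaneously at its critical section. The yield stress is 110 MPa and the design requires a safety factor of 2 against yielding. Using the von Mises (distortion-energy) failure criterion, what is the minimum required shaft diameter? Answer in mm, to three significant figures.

d = 68.8 mm

σ_allow = σ_y/n = 110/2 = 55.00 MPa.
For a solid shaft σ_b = 32M/(πd³) and τ = 16T/(πd³), so the von Mises stress is σ' = (16/πd³)·√(4M²+3T²).
√(4M²+3T²) = √(4×(1.310×10^6)² + 3×(1.350×10^6)²) = 3.512×10^6 N·mm.
d³ = 16×3.512×10^6/(π×55.00) = 325200 mm³.
d = 68.77 mm.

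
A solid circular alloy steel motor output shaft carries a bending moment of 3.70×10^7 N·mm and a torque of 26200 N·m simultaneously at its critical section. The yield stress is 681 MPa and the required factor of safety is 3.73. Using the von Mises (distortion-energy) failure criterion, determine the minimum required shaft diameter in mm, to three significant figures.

d = 134 mm

σ_allow = σ_y/n = 681/3.73 = 182.6 MPa.
For a solid shaft σ_b = 32M/(πd³) and τ = 16T/(πd³), so the von Mises stress is σ' = (16/πd³)·√(4M²+3T²).
√(4M²+3T²) = √(4×(3.700×10^7)² + 3×(2.620×10^7)²) = 8.681×10^7 N·mm.
d³ = 16×8.681×10^7/(π×182.6) = 2.421×10^6 mm³.
d = 134.3 mm.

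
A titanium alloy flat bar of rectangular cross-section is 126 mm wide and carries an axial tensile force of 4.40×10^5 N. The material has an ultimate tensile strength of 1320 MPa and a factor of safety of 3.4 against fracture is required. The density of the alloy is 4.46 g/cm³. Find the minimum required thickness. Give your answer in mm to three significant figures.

t = 8.99 mm

σ_allow = 1320/3.4 = 388.2 MPa.
Required area A = F/σ_allow = 440000/388.2 = 1133 mm².
t = A/w = 1133/126 = 8.995 mm.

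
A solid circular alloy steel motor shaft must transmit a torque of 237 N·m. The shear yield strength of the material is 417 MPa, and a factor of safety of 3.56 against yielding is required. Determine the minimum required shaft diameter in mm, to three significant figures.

Allowable shear stress τ_allow = 417/3.56 = 117.1 MPa.
For a solid shaft τ = 16T/(πd³), so d³ = 16T/(π τ_allow) = 16×237000/(π×117.1) = 10300 mm³.
d = (10300)^(1/3) = 21.76 mm.

d = 21.8 mm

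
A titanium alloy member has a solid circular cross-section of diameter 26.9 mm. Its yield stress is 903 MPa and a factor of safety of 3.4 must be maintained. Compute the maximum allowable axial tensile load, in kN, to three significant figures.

F_allow = 151 kN

σ_allow = 903/3.4 = 265.6 MPa.
A = πd²/4 = π×26.9²/4 = 568.3 mm².
F_allow = σ_allow × A = 265.6×568.3 = 150900 N.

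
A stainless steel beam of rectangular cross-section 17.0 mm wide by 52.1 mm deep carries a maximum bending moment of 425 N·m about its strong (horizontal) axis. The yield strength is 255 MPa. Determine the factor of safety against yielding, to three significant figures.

n = 4.61

Section modulus S = bh²/6 = 17.0×52.1²/6 = 7691 mm³.
σ = M/S = 425000/7691 = 55.26 MPa.
n = 255/55.26 = 4.614.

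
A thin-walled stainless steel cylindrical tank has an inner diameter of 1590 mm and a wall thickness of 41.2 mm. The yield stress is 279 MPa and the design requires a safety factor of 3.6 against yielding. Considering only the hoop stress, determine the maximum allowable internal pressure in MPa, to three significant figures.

p_allow = 4.02 MPa

σ_allow = 279/3.6 = 77.50 MPa.
σ_h = pD/(2t) → p_allow = 2σ_allow t/D = 2×77.50×41.2/1590 = 4.016 MPa.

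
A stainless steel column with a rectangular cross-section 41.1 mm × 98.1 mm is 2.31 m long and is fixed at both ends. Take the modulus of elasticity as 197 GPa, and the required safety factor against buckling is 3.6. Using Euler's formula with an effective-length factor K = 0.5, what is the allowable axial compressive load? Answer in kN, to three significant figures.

Buckling occurs about the weak axis: I_min = h·b³/12 = 98.1×41.1³/12 = 567600 mm⁴ (b = 41.1 mm is the smaller dimension).
Effective length L_e = KL = 0.5×2.31 m = 1155 mm.
Euler critical load P_cr = π²EI/L_e² = π²×197000×567600/1155² = 827200 N.
P_allow = P_cr/n = 827200/3.6 = 229800 N.

P_allow = 230 kN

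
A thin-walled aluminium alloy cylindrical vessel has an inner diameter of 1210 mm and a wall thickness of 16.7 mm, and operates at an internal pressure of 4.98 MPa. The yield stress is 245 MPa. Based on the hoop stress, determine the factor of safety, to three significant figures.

n = 1.36

σ_h = pD/(2t) = 4.98×1210/(2×16.7) = 180.4 MPa.
n = 245/180.4 = 1.358.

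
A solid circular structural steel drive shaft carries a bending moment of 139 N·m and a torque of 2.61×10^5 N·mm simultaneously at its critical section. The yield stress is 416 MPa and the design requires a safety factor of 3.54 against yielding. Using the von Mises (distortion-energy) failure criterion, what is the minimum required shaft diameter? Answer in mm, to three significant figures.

d = 28.4 mm

σ_allow = σ_y/n = 416/3.54 = 117.5 MPa.
For a solid shaft σ_b = 32M/(πd³) and τ = 16T/(πd³), so the von Mises stress is σ' = (16/πd³)·√(4M²+3T²).
√(4M²+3T²) = √(4×(139000)² + 3×(261000)²) = 530700 N·mm.
d³ = 16×530700/(π×117.5) = 23000 mm³.
d = 28.44 mm.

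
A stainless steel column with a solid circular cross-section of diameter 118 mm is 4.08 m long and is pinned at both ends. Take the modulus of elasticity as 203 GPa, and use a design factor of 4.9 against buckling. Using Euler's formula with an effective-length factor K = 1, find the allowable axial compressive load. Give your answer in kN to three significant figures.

P_allow = 234 kN

I = πd⁴/64 = π×118⁴/64 = 9.517×10^6 mm⁴.
Effective length L_e = KL = 1×4.08 m = 4080 mm.
Euler critical load P_cr = π²EI/L_e² = π²×203000×9.517×10^6/4080² = 1.145×10^6 N.
P_allow = P_cr/n = 1.145×10^6/4.9 = 233800 N.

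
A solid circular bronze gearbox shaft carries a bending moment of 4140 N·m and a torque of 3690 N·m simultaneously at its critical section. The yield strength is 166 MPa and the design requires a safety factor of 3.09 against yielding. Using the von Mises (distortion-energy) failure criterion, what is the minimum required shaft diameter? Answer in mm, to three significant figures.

σ_allow = σ_y/n = 166/3.09 = 53.72 MPa.
For a solid shaft σ_b = 32M/(πd³) and τ = 16T/(πd³), so the von Mises stress is σ' = (16/πd³)·√(4M²+3T²).
√(4M²+3T²) = √(4×(4.140×10^6)² + 3×(3.690×10^6)²) = 1.046×10^7 N·mm.
d³ = 16×1.046×10^7/(π×53.72) = 991600 mm³.
d = 99.72 mm.

d = 99.7 mm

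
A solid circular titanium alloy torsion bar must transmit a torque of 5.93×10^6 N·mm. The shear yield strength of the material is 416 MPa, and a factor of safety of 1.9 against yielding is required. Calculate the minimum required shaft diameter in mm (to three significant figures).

d = 51.7 mm

Allowable shear stress τ_allow = 416/1.9 = 218.9 MPa.
For a solid shaft τ = 16T/(πd³), so d³ = 16T/(π τ_allow) = 16×5930000/(π×218.9) = 137900 mm³.
d = (137900)^(1/3) = 51.67 mm.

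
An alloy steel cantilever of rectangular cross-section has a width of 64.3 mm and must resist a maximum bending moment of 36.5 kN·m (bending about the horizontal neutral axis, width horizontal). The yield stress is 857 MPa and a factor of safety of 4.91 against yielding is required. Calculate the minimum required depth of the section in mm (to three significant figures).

h = 140 mm

σ_allow = 857/4.91 = 174.5 MPa.
For a rectangular section σ = 6M/(bh²), so h² = 6M/(b σ_allow) = 6×3.6500×10^7/(64.3×174.5) = 19510 mm².
h = 139.7 mm.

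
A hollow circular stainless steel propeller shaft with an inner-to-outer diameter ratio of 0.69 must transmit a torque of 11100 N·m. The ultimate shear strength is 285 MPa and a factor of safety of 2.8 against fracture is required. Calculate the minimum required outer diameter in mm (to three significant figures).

d_o = 89.6 mm

τ_allow = 285/2.8 = 101.8 MPa.
For a hollow shaft τ = 16T/[πd_o³(1−k⁴)] with k = 0.69, so 1−k⁴ = 0.7733.
d_o³ = 16T/[π τ_allow (1−k⁴)] = 16×1.1100×10^7/(π×101.8×0.7733) = 718200 mm³.
d_o = 89.55 mm.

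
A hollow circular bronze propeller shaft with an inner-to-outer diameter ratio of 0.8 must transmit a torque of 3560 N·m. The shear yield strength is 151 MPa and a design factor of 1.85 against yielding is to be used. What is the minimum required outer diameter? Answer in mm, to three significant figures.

d_o = 72.2 mm

τ_allow = 151/1.85 = 81.62 MPa.
For a hollow shaft τ = 16T/[πd_o³(1−k⁴)] with k = 0.8, so 1−k⁴ = 0.5904.
d_o³ = 16T/[π τ_allow (1−k⁴)] = 16×3560000/(π×81.62×0.5904) = 376200 mm³.
d_o = 72.19 mm.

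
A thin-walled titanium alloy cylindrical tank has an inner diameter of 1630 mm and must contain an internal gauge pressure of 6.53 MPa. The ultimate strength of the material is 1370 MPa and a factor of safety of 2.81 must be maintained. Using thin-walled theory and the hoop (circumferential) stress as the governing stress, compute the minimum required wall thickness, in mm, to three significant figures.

σ_allow = 1370/2.81 = 487.5 MPa.
Hoop stress σ_h = pD/(2t), so t = pD/(2σ_allow) = 6.53×1630/(2×487.5) = 10.92 mm.

t = 10.9 mm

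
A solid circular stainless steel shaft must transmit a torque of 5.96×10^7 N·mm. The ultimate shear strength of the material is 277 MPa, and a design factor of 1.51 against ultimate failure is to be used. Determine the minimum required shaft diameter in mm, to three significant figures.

Allowable shear stress τ_allow = 277/1.51 = 183.4 MPa.
For a solid shaft τ = 16T/(πd³), so d³ = 16T/(π τ_allow) = 16×5.9600×10^7/(π×183.4) = 1.655×10^6 mm³.
d = (1.655×10^6)^(1/3) = 118.3 mm.

d = 118 mm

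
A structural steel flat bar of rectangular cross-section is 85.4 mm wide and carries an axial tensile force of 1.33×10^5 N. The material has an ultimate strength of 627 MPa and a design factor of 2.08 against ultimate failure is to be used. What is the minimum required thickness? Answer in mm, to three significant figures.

t = 5.17 mm

σ_allow = 627/2.08 = 301.4 MPa.
Required area A = F/σ_allow = 133000/301.4 = 441.2 mm².
t = A/w = 441.2/85.4 = 5.166 mm.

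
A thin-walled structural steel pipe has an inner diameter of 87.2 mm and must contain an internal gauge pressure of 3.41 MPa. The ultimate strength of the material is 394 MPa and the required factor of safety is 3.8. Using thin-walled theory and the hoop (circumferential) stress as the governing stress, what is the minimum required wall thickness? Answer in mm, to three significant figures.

σ_allow = 394/3.8 = 103.7 MPa.
Hoop stress σ_h = pD/(2t), so t = pD/(2σ_allow) = 3.41×87.2/(2×103.7) = 1.434 mm.

t = 1.43 mm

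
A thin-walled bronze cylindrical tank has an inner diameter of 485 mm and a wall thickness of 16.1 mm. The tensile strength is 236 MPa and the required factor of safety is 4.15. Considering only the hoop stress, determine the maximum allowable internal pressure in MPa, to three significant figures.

p_allow = 3.78 MPa

σ_allow = 236/4.15 = 56.87 MPa.
σ_h = pD/(2t) → p_allow = 2σ_allow t/D = 2×56.87×16.1/485 = 3.776 MPa.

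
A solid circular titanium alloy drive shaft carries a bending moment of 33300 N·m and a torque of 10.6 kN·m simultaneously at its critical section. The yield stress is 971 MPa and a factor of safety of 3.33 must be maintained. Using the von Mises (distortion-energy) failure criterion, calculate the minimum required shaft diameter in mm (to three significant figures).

d = 106 mm

σ_allow = σ_y/n = 971/3.33 = 291.6 MPa.
For a solid shaft σ_b = 32M/(πd³) and τ = 16T/(πd³), so the von Mises stress is σ' = (16/πd³)·√(4M²+3T²).
√(4M²+3T²) = √(4×(3.330×10^7)² + 3×(1.060×10^7)²) = 6.908×10^7 N·mm.
d³ = 16×6.908×10^7/(π×291.6) = 1.207×10^6 mm³.
d = 106.5 mm.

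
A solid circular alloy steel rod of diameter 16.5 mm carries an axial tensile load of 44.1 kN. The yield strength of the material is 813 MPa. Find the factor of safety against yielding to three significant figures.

A = πd²/4 = 213.8 mm².
σ = F/A = 44100/213.8 = 206.2 MPa.
n = 813/206.2 = 3.942.

n = 3.94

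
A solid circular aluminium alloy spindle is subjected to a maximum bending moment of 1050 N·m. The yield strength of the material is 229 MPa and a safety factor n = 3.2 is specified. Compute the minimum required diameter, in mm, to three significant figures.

d = 53.1 mm

σ_allow = 229/3.2 = 71.56 MPa.
For a solid circular section σ = 32M/(πd³), so d³ = 32M/(π σ_allow) = 32×1050000/(π×71.56) = 149500 mm³.
d = 53.07 mm.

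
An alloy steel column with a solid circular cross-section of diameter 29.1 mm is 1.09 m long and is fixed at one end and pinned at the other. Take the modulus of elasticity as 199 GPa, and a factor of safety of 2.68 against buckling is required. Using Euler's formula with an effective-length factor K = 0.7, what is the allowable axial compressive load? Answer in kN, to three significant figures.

I = πd⁴/64 = π×29.1⁴/64 = 35200 mm⁴.
Effective length L_e = KL = 0.7×1.09 m = 763.0 mm.
Euler critical load P_cr = π²EI/L_e² = π²×199000×35200/763.0² = 118800 N.
P_allow = P_cr/n = 118800/2.68 = 44310 N.

P_allow = 44.3 kN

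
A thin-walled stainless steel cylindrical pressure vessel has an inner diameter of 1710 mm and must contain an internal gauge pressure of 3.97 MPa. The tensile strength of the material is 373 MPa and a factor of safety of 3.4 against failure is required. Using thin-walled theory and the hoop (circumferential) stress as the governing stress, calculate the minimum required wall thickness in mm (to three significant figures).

σ_allow = 373/3.4 = 109.7 MPa.
Hoop stress σ_h = pD/(2t), so t = pD/(2σ_allow) = 3.97×1710/(2×109.7) = 30.94 mm.

t = 30.9 mm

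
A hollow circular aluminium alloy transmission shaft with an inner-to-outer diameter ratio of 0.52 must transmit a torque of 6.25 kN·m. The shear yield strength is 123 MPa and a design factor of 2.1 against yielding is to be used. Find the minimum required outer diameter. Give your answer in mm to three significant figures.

τ_allow = 123/2.1 = 58.57 MPa.
For a hollow shaft τ = 16T/[πd_o³(1−k⁴)] with k = 0.52, so 1−k⁴ = 0.9269.
d_o³ = 16T/[π τ_allow (1−k⁴)] = 16×6250000/(π×58.57×0.9269) = 586300 mm³.
d_o = 83.70 mm.

d_o = 83.7 mm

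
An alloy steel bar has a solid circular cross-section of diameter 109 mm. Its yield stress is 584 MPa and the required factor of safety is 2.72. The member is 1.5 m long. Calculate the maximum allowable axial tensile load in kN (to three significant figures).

F_allow = 2000 kN

σ_allow = 584/2.72 = 214.7 MPa.
A = πd²/4 = π×109²/4 = 9331 mm².
F_allow = σ_allow × A = 214.7×9331 = 2.003×10^6 N.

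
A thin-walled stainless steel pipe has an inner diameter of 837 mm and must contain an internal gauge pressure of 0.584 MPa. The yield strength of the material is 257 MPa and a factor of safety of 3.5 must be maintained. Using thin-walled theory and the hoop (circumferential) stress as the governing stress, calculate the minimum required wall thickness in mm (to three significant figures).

σ_allow = 257/3.5 = 73.43 MPa.
Hoop stress σ_h = pD/(2t), so t = pD/(2σ_allow) = 0.584×837/(2×73.43) = 3.328 mm.

t = 3.33 mm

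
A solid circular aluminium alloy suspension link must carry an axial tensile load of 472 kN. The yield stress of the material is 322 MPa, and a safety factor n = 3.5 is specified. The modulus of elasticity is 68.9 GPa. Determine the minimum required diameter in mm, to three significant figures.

d = 80.8 mm

Allowable stress σ_allow = 322/3.5 = 92.00 MPa.
Required area A = F/σ_allow = 472000/92.00 = 5130 mm².
A = πd²/4 → d = √(4A/π) = 80.82 mm.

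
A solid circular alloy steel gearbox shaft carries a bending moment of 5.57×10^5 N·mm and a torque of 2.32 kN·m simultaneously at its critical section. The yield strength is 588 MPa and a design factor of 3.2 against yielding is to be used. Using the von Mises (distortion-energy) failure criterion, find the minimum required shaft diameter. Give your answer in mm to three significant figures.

d = 48.7 mm

σ_allow = σ_y/n = 588/3.2 = 183.8 MPa.
For a solid shaft σ_b = 32M/(πd³) and τ = 16T/(πd³), so the von Mises stress is σ' = (16/πd³)·√(4M²+3T²).
√(4M²+3T²) = √(4×(557000)² + 3×(2.320×10^6)²) = 4.170×10^6 N·mm.
d³ = 16×4.170×10^6/(π×183.8) = 115600 mm³.
d = 48.71 mm.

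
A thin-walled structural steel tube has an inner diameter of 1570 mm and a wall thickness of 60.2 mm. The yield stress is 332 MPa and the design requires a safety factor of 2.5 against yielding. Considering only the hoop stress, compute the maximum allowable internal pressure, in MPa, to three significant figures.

p_allow = 10.2 MPa

σ_allow = 332/2.5 = 132.8 MPa.
σ_h = pD/(2t) → p_allow = 2σ_allow t/D = 2×132.8×60.2/1570 = 10.18 MPa.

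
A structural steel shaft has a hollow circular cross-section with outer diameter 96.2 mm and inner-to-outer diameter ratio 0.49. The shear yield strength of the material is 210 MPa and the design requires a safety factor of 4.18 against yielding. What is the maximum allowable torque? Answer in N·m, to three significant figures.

T_allow = 8280 N·m

τ_allow = 210/4.18 = 50.24 MPa.
For a hollow shaft T_allow = τ_allow·πd_o³(1−k⁴)/16 with 1−k⁴ = 0.9424, so πd_o³(1−k⁴)/16 = 164700 mm³.
T_allow = 50.24×164700 = 8.276×10^6 N·mm = 8276 N·m.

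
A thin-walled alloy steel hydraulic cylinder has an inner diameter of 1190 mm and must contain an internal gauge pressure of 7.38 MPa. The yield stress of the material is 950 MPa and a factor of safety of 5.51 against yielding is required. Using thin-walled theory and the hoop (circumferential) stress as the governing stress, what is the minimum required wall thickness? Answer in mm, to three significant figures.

t = 25.5 mm

σ_allow = 950/5.51 = 172.4 MPa.
Hoop stress σ_h = pD/(2t), so t = pD/(2σ_allow) = 7.38×1190/(2×172.4) = 25.47 mm.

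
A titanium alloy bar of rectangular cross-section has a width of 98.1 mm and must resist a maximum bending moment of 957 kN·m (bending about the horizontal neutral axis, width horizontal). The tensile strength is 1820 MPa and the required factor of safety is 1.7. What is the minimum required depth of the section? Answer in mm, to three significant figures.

σ_allow = 1820/1.7 = 1071 MPa.
For a rectangular section σ = 6M/(bh²), so h² = 6M/(b σ_allow) = 6×9.5700×10^8/(98.1×1071) = 54670 mm².
h = 233.8 mm.

h = 234 mm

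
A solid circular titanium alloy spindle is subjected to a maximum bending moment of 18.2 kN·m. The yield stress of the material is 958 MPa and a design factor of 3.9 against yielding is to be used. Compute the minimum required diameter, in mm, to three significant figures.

σ_allow = 958/3.9 = 245.6 MPa.
For a solid circular section σ = 32M/(πd³), so d³ = 32M/(π σ_allow) = 32×1.8200×10^7/(π×245.6) = 754700 mm³.
d = 91.05 mm.

d = 91.0 mm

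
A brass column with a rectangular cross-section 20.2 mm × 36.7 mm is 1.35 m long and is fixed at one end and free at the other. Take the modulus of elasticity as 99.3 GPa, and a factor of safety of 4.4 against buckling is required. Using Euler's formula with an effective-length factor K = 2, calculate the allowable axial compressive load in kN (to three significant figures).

P_allow = 0.770 kN

Buckling occurs about the weak axis: I_min = h·b³/12 = 36.7×20.2³/12 = 25210 mm⁴ (b = 20.2 mm is the smaller dimension).
Effective length L_e = KL = 2×1.35 m = 2700 mm.
Euler critical load P_cr = π²EI/L_e² = π²×99300×25210/2700² = 3389 N.
P_allow = P_cr/n = 3389/4.4 = 770.2 N.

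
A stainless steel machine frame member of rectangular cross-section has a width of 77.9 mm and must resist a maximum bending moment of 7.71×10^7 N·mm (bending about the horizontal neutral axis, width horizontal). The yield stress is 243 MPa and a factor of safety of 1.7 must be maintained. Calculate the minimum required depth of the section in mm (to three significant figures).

σ_allow = 243/1.7 = 142.9 MPa.
For a rectangular section σ = 6M/(bh²), so h² = 6M/(b σ_allow) = 6×7.7100×10^7/(77.9×142.9) = 41540 mm².
h = 203.8 mm.

h = 204 mm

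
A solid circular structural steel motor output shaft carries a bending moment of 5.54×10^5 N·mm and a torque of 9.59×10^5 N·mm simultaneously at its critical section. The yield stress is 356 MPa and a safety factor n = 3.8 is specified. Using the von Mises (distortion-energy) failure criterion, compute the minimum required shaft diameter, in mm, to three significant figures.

d = 47.7 mm

σ_allow = σ_y/n = 356/3.8 = 93.68 MPa.
For a solid shaft σ_b = 32M/(πd³) and τ = 16T/(πd³), so the von Mises stress is σ' = (16/πd³)·√(4M²+3T²).
√(4M²+3T²) = √(4×(554000)² + 3×(959000)²) = 1.997×10^6 N·mm.
d³ = 16×1.997×10^6/(π×93.68) = 108500 mm³.
d = 47.70 mm.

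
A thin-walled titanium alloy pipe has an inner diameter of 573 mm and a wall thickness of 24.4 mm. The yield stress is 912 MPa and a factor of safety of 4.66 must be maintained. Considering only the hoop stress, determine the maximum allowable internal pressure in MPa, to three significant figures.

σ_allow = 912/4.66 = 195.7 MPa.
σ_h = pD/(2t) → p_allow = 2σ_allow t/D = 2×195.7×24.4/573 = 16.67 MPa.

p_allow = 16.7 MPa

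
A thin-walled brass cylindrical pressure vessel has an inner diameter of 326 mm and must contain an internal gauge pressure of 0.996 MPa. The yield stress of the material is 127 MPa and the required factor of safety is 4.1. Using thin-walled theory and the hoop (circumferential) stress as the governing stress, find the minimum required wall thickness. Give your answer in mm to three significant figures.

σ_allow = 127/4.1 = 30.98 MPa.
Hoop stress σ_h = pD/(2t), so t = pD/(2σ_allow) = 0.996×326/(2×30.98) = 5.241 mm.

t = 5.24 mm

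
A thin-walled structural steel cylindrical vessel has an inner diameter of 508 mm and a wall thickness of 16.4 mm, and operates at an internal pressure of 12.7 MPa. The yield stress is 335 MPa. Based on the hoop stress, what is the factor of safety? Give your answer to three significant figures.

σ_h = pD/(2t) = 12.7×508/(2×16.4) = 196.7 MPa.
n = 335/196.7 = 1.703.

n = 1.70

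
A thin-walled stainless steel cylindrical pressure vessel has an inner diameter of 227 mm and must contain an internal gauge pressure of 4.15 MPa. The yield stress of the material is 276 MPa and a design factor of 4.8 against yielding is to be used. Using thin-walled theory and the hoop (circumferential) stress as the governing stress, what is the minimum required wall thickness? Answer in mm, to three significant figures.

t = 8.19 mm

σ_allow = 276/4.8 = 57.50 MPa.
Hoop stress σ_h = pD/(2t), so t = pD/(2σ_allow) = 4.15×227/(2×57.50) = 8.192 mm.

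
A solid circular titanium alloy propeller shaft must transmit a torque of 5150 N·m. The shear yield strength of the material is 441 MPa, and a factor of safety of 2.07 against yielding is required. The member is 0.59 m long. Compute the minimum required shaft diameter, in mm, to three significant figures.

d = 49.7 mm

Allowable shear stress τ_allow = 441/2.07 = 213.0 MPa.
For a solid shaft τ = 16T/(πd³), so d³ = 16T/(π τ_allow) = 16×5150000/(π×213.0) = 123100 mm³.
d = (123100)^(1/3) = 49.75 mm.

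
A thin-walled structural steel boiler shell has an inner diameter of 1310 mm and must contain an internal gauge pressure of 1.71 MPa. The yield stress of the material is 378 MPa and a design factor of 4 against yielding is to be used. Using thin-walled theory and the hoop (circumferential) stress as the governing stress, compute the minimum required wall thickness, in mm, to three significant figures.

σ_allow = 378/4 = 94.50 MPa.
Hoop stress σ_h = pD/(2t), so t = pD/(2σ_allow) = 1.71×1310/(2×94.50) = 11.85 mm.

t = 11.9 mm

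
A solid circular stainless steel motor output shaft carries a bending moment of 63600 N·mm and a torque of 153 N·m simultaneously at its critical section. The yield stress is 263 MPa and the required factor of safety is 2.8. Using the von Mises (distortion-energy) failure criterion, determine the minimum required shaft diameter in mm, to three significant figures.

σ_allow = σ_y/n = 263/2.8 = 93.93 MPa.
For a solid shaft σ_b = 32M/(πd³) and τ = 16T/(πd³), so the von Mises stress is σ' = (16/πd³)·√(4M²+3T²).
√(4M²+3T²) = √(4×(63600)² + 3×(153000)²) = 294000 N·mm.
d³ = 16×294000/(π×93.93) = 15940 mm³.
d = 25.17 mm.

d = 25.2 mm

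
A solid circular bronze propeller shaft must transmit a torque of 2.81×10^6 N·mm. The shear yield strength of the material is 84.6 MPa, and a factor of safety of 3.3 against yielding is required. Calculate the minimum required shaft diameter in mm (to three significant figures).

d = 82.3 mm

Allowable shear stress τ_allow = 84.6/3.3 = 25.64 MPa.
For a solid shaft τ = 16T/(πd³), so d³ = 16T/(π τ_allow) = 16×2810000/(π×25.64) = 558200 mm³.
d = (558200)^(1/3) = 82.34 mm.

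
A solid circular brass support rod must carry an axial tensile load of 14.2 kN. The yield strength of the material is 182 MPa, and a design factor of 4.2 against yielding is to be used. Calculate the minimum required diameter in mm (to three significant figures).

d = 20.4 mm

Allowable stress σ_allow = 182/4.2 = 43.33 MPa.
Required area A = F/σ_allow = 14200/43.33 = 327.7 mm².
A = πd²/4 → d = √(4A/π) = 20.43 mm.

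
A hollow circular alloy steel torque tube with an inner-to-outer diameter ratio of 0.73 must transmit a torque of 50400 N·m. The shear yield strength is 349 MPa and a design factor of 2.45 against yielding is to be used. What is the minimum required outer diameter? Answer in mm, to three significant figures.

d_o = 136 mm

τ_allow = 349/2.45 = 142.4 MPa.
For a hollow shaft τ = 16T/[πd_o³(1−k⁴)] with k = 0.73, so 1−k⁴ = 0.7160.
d_o³ = 16T/[π τ_allow (1−k⁴)] = 16×5.0400×10^7/(π×142.4×0.7160) = 2.517×10^6 mm³.
d_o = 136.0 mm.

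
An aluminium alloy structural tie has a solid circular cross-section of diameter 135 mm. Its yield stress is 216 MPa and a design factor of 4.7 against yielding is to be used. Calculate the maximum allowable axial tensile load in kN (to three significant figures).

F_allow = 658 kN

σ_allow = 216/4.7 = 45.96 MPa.
A = πd²/4 = π×135²/4 = 14310 mm².
F_allow = σ_allow × A = 45.96×14310 = 657800 N.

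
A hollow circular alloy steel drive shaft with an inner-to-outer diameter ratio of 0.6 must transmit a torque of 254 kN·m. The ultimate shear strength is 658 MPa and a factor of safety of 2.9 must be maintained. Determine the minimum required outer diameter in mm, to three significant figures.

τ_allow = 658/2.9 = 226.9 MPa.
For a hollow shaft τ = 16T/[πd_o³(1−k⁴)] with k = 0.6, so 1−k⁴ = 0.8704.
d_o³ = 16T/[π τ_allow (1−k⁴)] = 16×2.5400×10^8/(π×226.9×0.8704) = 6.550×10^6 mm³.
d_o = 187.1 mm.

d_o = 187 mm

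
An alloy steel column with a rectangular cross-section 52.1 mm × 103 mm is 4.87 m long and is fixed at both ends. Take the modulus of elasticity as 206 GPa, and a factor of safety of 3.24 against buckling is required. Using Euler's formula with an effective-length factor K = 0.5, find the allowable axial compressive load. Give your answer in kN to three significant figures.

P_allow = 128 kN

Buckling occurs about the weak axis: I_min = h·b³/12 = 103×52.1³/12 = 1.214×10^6 mm⁴ (b = 52.1 mm is the smaller dimension).
Effective length L_e = KL = 0.5×4.87 m = 2435 mm.
Euler critical load P_cr = π²EI/L_e² = π²×206000×1.214×10^6/2435² = 416200 N.
P_allow = P_cr/n = 416200/3.24 = 128500 N.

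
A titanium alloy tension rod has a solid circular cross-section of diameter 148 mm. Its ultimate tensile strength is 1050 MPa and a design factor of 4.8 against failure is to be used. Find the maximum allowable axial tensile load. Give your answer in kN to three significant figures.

F_allow = 3760 kN

σ_allow = 1050/4.8 = 218.8 MPa.
A = πd²/4 = π×148²/4 = 17200 mm².
F_allow = σ_allow × A = 218.8×17200 = 3.763×10^6 N.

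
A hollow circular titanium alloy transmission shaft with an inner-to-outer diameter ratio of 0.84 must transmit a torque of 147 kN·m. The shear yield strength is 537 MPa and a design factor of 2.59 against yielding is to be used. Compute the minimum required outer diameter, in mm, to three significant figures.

d_o = 193 mm

τ_allow = 537/2.59 = 207.3 MPa.
For a hollow shaft τ = 16T/[πd_o³(1−k⁴)] with k = 0.84, so 1−k⁴ = 0.5021.
d_o³ = 16T/[π τ_allow (1−k⁴)] = 16×1.4700×10^8/(π×207.3×0.5021) = 7.191×10^6 mm³.
d_o = 193.0 mm.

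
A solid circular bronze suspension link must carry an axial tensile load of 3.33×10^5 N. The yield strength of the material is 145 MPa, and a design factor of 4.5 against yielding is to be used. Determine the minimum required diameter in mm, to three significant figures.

d = 115 mm

Allowable stress σ_allow = 145/4.5 = 32.22 MPa.
Required area A = F/σ_allow = 333000/32.22 = 10330 mm².
A = πd²/4 → d = √(4A/π) = 114.7 mm.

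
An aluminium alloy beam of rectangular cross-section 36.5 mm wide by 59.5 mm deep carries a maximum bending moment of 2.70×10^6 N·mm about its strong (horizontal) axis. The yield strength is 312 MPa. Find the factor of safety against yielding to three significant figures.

Section modulus S = bh²/6 = 36.5×59.5²/6 = 21540 mm³.
σ = M/S = 2700000/21540 = 125.4 MPa.
n = 312/125.4 = 2.489.

n = 2.49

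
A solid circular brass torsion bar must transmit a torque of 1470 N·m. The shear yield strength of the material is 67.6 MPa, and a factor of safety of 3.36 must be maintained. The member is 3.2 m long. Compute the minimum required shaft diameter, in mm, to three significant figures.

d = 71.9 mm

Allowable shear stress τ_allow = 67.6/3.36 = 20.12 MPa.
For a solid shaft τ = 16T/(πd³), so d³ = 16T/(π τ_allow) = 16×1470000/(π×20.12) = 372100 mm³.
d = (372100)^(1/3) = 71.93 mm.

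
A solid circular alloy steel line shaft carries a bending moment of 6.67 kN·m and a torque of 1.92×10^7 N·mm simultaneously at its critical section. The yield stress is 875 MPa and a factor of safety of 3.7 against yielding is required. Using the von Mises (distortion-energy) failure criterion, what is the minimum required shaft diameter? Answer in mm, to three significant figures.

σ_allow = σ_y/n = 875/3.7 = 236.5 MPa.
For a solid shaft σ_b = 32M/(πd³) and τ = 16T/(πd³), so the von Mises stress is σ' = (16/πd³)·√(4M²+3T²).
√(4M²+3T²) = √(4×(6.670×10^6)² + 3×(1.920×10^7)²) = 3.583×10^7 N·mm.
d³ = 16×3.583×10^7/(π×236.5) = 771700 mm³.
d = 91.72 mm.

d = 91.7 mm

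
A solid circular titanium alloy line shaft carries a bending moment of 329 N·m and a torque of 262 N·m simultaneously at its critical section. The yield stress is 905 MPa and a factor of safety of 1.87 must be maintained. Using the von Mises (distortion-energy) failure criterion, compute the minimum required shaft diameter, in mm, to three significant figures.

d = 20.3 mm

σ_allow = σ_y/n = 905/1.87 = 484.0 MPa.
For a solid shaft σ_b = 32M/(πd³) and τ = 16T/(πd³), so the von Mises stress is σ' = (16/πd³)·√(4M²+3T²).
√(4M²+3T²) = √(4×(329000)² + 3×(262000)²) = 799300 N·mm.
d³ = 16×799300/(π×484.0) = 8412 mm³.
d = 20.34 mm.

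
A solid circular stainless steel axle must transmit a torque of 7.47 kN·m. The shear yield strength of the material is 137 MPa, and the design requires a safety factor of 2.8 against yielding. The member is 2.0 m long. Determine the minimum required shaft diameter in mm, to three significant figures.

Allowable shear stress τ_allow = 137/2.8 = 48.93 MPa.
For a solid shaft τ = 16T/(πd³), so d³ = 16T/(π τ_allow) = 16×7470000/(π×48.93) = 777500 mm³.
d = (777500)^(1/3) = 91.96 mm.

d = 92.0 mm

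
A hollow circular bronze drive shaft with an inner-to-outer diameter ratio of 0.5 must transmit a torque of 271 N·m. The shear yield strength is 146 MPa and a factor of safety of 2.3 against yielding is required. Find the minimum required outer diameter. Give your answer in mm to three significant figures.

τ_allow = 146/2.3 = 63.48 MPa.
For a hollow shaft τ = 16T/[πd_o³(1−k⁴)] with k = 0.5, so 1−k⁴ = 0.9375.
d_o³ = 16T/[π τ_allow (1−k⁴)] = 16×271000/(π×63.48×0.9375) = 23190 mm³.
d_o = 28.52 mm.

d_o = 28.5 mm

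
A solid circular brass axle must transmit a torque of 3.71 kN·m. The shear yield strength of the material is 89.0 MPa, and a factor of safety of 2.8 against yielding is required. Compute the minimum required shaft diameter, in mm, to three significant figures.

Allowable shear stress τ_allow = 89.0/2.8 = 31.79 MPa.
For a solid shaft τ = 16T/(πd³), so d³ = 16T/(π τ_allow) = 16×3710000/(π×31.79) = 594400 mm³.
d = (594400)^(1/3) = 84.08 mm.

d = 84.1 mm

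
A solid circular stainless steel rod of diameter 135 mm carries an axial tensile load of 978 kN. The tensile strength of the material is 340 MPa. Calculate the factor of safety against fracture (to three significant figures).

n = 4.98

A = πd²/4 = 14310 mm².
σ = F/A = 978000/14310 = 68.33 MPa.
n = 340/68.33 = 4.976.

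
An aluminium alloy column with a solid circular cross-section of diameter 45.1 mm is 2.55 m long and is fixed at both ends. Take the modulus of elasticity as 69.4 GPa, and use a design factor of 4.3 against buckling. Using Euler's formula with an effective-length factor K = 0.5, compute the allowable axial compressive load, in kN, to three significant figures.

P_allow = 19.9 kN

I = πd⁴/64 = π×45.1⁴/64 = 203100 mm⁴.
Effective length L_e = KL = 0.5×2.55 m = 1275 mm.
Euler critical load P_cr = π²EI/L_e² = π²×69400×203100/1275² = 85570 N.
P_allow = P_cr/n = 85570/4.3 = 19900 N.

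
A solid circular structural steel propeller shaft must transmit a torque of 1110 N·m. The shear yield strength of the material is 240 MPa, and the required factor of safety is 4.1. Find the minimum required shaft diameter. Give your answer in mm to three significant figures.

Allowable shear stress τ_allow = 240/4.1 = 58.54 MPa.
For a solid shaft τ = 16T/(πd³), so d³ = 16T/(π τ_allow) = 16×1110000/(π×58.54) = 96580 mm³.
d = (96580)^(1/3) = 45.88 mm.

d = 45.9 mm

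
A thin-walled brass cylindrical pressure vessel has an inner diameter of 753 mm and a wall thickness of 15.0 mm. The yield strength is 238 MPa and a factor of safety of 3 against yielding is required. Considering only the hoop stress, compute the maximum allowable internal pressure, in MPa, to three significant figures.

p_allow = 3.16 MPa

σ_allow = 238/3 = 79.33 MPa.
σ_h = pD/(2t) → p_allow = 2σ_allow t/D = 2×79.33×15.0/753 = 3.161 MPa.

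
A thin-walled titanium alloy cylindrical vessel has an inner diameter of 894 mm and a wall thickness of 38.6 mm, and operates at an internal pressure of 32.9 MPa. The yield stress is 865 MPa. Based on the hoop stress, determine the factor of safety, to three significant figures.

n = 2.27

σ_h = pD/(2t) = 32.9×894/(2×38.6) = 381.0 MPa.
n = 865/381.0 = 2.270.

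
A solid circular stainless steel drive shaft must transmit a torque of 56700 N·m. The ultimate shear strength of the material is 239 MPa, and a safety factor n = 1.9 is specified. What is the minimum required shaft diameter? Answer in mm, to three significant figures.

d = 132 mm

Allowable shear stress τ_allow = 239/1.9 = 125.8 MPa.
For a solid shaft τ = 16T/(πd³), so d³ = 16T/(π τ_allow) = 16×5.6700×10^7/(π×125.8) = 2.296×10^6 mm³.
d = (2.296×10^6)^(1/3) = 131.9 mm.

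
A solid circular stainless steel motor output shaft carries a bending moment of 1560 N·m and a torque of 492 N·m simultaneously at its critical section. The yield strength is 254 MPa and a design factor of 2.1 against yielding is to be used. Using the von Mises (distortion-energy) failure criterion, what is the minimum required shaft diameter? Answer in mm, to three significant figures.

d = 51.4 mm

σ_allow = σ_y/n = 254/2.1 = 121.0 MPa.
For a solid shaft σ_b = 32M/(πd³) and τ = 16T/(πd³), so the von Mises stress is σ' = (16/πd³)·√(4M²+3T²).
√(4M²+3T²) = √(4×(1.560×10^6)² + 3×(492000)²) = 3.234×10^6 N·mm.
d³ = 16×3.234×10^6/(π×121.0) = 136200 mm³.
d = 51.45 mm.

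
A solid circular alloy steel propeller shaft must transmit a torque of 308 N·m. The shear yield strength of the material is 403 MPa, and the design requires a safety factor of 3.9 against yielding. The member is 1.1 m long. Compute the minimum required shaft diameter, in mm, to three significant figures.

Allowable shear stress τ_allow = 403/3.9 = 103.3 MPa.
For a solid shaft τ = 16T/(πd³), so d³ = 16T/(π τ_allow) = 16×308000/(π×103.3) = 15180 mm³.
d = (15180)^(1/3) = 24.76 mm.

d = 24.8 mm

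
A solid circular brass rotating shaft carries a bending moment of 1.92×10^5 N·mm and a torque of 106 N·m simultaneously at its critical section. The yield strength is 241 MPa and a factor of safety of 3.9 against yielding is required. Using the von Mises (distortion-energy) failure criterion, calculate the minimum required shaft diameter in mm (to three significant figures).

d = 32.7 mm

σ_allow = σ_y/n = 241/3.9 = 61.79 MPa.
For a solid shaft σ_b = 32M/(πd³) and τ = 16T/(πd³), so the von Mises stress is σ' = (16/πd³)·√(4M²+3T²).
√(4M²+3T²) = √(4×(192000)² + 3×(106000)²) = 425600 N·mm.
d³ = 16×425600/(π×61.79) = 35080 mm³.
d = 32.74 mm.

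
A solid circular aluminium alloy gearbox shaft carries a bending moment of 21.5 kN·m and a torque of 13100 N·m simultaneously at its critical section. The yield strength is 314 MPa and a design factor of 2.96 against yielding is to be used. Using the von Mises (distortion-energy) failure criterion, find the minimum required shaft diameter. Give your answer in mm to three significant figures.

σ_allow = σ_y/n = 314/2.96 = 106.1 MPa.
For a solid shaft σ_b = 32M/(πd³) and τ = 16T/(πd³), so the von Mises stress is σ' = (16/πd³)·√(4M²+3T²).
√(4M²+3T²) = √(4×(2.150×10^7)² + 3×(1.310×10^7)²) = 4.862×10^7 N·mm.
d³ = 16×4.862×10^7/(π×106.1) = 2.334×10^6 mm³.
d = 132.7 mm.

d = 133 mm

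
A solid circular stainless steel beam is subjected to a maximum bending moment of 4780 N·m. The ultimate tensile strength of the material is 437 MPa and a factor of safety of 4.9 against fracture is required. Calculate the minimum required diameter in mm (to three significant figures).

σ_allow = 437/4.9 = 89.18 MPa.
For a solid circular section σ = 32M/(πd³), so d³ = 32M/(π σ_allow) = 32×4780000/(π×89.18) = 545900 mm³.
d = 81.73 mm.

d = 81.7 mm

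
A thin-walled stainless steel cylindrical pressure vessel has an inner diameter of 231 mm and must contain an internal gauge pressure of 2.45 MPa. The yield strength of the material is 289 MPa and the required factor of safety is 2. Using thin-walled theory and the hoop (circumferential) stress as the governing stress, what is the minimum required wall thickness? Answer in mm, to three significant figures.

σ_allow = 289/2 = 144.5 MPa.
Hoop stress σ_h = pD/(2t), so t = pD/(2σ_allow) = 2.45×231/(2×144.5) = 1.958 mm.

t = 1.96 mm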